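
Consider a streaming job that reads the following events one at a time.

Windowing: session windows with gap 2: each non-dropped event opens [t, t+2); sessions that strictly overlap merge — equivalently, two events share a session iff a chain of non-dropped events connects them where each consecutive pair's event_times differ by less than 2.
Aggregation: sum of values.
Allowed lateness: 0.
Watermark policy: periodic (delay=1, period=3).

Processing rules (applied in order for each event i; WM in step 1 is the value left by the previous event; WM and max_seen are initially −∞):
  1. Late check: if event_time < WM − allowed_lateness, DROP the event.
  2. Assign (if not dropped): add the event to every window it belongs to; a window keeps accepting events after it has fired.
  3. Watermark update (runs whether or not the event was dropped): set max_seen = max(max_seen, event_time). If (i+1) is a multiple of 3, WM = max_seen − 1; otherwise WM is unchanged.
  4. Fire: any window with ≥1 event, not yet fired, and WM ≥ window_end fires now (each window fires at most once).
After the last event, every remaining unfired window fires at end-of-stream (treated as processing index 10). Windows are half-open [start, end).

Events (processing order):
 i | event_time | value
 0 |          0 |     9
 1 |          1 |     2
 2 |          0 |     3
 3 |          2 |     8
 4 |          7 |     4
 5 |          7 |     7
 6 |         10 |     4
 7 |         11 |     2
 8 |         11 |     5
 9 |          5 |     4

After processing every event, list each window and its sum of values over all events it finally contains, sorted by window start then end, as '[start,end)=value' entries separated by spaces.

[0,4)=22 [7,9)=11 [10,13)=11

i=0 t=0 v=9: → [0,2); WM=−∞
i=1 t=1 v=2: → [0,3); WM=−∞
i=2 t=0 v=3: → [0,3); WM=0
i=3 t=2 v=8: → [0,4); WM=0
i=4 t=7 v=4: → [7,9); WM=0
i=5 t=7 v=7: → [7,9); WM=6
i=6 t=10 v=4: → [10,12); WM=6
i=7 t=11 v=2: → [10,13); WM=6
i=8 t=11 v=5: → [10,13); WM=10
i=9 t=5 v=4: DROP (t<10-0); WM=10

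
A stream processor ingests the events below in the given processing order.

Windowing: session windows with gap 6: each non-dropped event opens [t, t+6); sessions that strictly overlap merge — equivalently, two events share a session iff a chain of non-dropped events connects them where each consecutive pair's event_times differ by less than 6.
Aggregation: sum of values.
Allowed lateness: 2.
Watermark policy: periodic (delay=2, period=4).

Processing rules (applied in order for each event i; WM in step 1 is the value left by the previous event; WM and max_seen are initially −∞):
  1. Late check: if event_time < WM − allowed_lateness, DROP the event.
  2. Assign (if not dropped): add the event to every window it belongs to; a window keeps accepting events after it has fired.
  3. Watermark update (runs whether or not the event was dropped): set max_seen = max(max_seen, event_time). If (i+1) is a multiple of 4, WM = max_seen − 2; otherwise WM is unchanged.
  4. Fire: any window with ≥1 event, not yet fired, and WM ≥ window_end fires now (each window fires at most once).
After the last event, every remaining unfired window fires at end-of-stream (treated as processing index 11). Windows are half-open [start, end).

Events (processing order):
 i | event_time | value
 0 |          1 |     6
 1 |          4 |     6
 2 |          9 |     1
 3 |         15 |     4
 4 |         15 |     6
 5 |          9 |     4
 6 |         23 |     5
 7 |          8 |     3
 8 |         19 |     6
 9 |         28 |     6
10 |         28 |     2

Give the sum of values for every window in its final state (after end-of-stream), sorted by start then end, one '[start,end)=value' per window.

i=0 t=1 v=6: → [1,7); WM=−∞
i=1 t=4 v=6: → [1,10); WM=−∞
i=2 t=9 v=1: → [1,15); WM=−∞
i=3 t=15 v=4: → [15,21); WM=13
i=4 t=15 v=6: → [15,21); WM=13
i=5 t=9 v=4: DROP (t<13-2); WM=13
i=6 t=23 v=5: → [23,29); WM=13
i=7 t=8 v=3: DROP (t<13-2); WM=21
i=8 t=19 v=6: → [15,29); WM=21
i=9 t=28 v=6: → [15,34); WM=21
i=10 t=28 v=2: → [15,34); WM=21

[1,15)=13 [15,34)=29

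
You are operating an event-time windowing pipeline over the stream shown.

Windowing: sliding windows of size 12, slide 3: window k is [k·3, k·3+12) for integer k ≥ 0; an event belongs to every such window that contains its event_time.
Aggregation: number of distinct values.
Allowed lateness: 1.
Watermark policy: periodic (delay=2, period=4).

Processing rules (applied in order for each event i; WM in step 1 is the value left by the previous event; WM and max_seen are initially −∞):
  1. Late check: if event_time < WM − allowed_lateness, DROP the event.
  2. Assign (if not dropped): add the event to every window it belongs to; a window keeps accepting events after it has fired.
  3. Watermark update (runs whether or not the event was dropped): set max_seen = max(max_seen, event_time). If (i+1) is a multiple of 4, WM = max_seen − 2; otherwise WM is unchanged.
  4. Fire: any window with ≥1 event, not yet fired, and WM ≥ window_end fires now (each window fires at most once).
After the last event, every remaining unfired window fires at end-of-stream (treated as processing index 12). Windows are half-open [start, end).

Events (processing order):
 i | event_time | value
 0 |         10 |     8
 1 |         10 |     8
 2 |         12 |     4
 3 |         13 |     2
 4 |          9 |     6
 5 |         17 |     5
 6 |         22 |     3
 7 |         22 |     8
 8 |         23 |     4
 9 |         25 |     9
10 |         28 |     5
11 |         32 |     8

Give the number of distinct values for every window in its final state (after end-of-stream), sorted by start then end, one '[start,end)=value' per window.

[0,12)=1 [3,15)=3 [6,18)=4 [9,21)=4 [12,24)=5 [15,27)=5 [18,30)=5 [21,33)=5 [24,36)=3 [27,39)=2 [30,42)=1

i=0 t=10 v=8: → [9,21),[6,18),[3,15),[0,12); WM=−∞
i=1 t=10 v=8: → [9,21),[6,18),[3,15),[0,12); WM=−∞
i=2 t=12 v=4: → [12,24),[9,21),[6,18),[3,15); WM=−∞
i=3 t=13 v=2: → [12,24),[9,21),[6,18),[3,15); WM=11
i=4 t=9 v=6: DROP (t<11-1); WM=11
i=5 t=17 v=5: → [15,27),[12,24),[9,21),[6,18); WM=11
i=6 t=22 v=3: → [21,33),[18,30),[15,27),[12,24); WM=11
i=7 t=22 v=8: → [21,33),[18,30),[15,27),[12,24); WM=20; [0,12) fires=1 [3,15) fires=3 [6,18) fires=4
i=8 t=23 v=4: → [21,33),[18,30),[15,27),[12,24); WM=20
i=9 t=25 v=9: → [24,36),[21,33),[18,30),[15,27); WM=20
i=10 t=28 v=5: → [27,39),[24,36),[21,33),[18,30); WM=20
i=11 t=32 v=8: → [30,42),[27,39),[24,36),[21,33); WM=30; [9,21) fires=4 [12,24) fires=5 [15,27) fires=5 [18,30) fires=5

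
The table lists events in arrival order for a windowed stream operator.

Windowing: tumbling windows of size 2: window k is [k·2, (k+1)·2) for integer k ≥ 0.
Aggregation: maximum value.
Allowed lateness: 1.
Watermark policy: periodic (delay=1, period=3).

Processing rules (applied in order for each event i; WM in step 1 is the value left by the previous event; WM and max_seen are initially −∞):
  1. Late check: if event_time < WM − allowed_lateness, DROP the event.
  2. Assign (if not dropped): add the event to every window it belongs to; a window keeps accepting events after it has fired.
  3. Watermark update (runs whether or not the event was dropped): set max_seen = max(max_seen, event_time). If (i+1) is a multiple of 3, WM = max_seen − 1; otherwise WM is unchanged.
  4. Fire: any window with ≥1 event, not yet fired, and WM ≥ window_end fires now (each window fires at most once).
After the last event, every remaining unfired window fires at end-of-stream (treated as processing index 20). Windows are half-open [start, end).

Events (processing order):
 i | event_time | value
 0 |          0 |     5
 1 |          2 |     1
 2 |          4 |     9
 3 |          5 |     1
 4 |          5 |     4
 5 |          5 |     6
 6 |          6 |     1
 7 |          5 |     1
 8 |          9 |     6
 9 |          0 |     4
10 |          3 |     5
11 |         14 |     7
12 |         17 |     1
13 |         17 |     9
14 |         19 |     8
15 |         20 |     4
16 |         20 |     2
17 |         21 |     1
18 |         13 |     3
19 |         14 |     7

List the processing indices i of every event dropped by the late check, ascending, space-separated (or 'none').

9 10 18 19

i=0 t=0 v=5: → [0,2); WM=−∞
i=1 t=2 v=1: → [2,4); WM=−∞
i=2 t=4 v=9: → [4,6); WM=3; [0,2) fires=5
i=3 t=5 v=1: → [4,6); WM=3
i=4 t=5 v=4: → [4,6); WM=3
i=5 t=5 v=6: → [4,6); WM=4; [2,4) fires=1
i=6 t=6 v=1: → [6,8); WM=4
i=7 t=5 v=1: → [4,6); WM=4
i=8 t=9 v=6: → [8,10); WM=8; [4,6) fires=9 [6,8) fires=1
i=9 t=0 v=4: DROP (t<8-1); WM=8
i=10 t=3 v=5: DROP (t<8-1); WM=8
i=11 t=14 v=7: → [14,16); WM=13; [8,10) fires=6
i=12 t=17 v=1: → [16,18); WM=13
i=13 t=17 v=9: → [16,18); WM=13
i=14 t=19 v=8: → [18,20); WM=18; [14,16) fires=7 [16,18) fires=9
i=15 t=20 v=4: → [20,22); WM=18
i=16 t=20 v=2: → [20,22); WM=18
i=17 t=21 v=1: → [20,22); WM=20; [18,20) fires=8
i=18 t=13 v=3: DROP (t<20-1); WM=20
i=19 t=14 v=7: DROP (t<20-1); WM=20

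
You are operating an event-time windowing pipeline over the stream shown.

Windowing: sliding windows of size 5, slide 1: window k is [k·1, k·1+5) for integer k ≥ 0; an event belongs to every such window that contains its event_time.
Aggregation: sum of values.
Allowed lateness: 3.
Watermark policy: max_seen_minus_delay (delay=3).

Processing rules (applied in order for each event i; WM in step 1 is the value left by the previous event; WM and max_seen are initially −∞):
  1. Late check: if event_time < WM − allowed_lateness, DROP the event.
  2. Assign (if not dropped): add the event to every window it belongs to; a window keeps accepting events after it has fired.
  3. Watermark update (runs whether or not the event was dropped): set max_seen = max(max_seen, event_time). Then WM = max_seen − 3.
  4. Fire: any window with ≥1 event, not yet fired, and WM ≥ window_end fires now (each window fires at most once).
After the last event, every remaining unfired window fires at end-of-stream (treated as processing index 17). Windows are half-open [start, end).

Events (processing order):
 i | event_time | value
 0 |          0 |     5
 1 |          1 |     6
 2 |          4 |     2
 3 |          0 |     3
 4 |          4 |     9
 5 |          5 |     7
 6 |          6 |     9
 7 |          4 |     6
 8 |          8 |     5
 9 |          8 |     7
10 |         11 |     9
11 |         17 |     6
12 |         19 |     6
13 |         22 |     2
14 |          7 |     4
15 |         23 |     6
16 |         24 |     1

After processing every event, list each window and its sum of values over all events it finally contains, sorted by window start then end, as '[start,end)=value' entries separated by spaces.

i=0 t=0 v=5: → [0,5); WM=-3
i=1 t=1 v=6: → [1,6),[0,5); WM=-2
i=2 t=4 v=2: → [4,9),[3,8),[2,7),[1,6),[0,5); WM=1
i=3 t=0 v=3: → [0,5); WM=1
i=4 t=4 v=9: → [4,9),[3,8),[2,7),[1,6),[0,5); WM=1
i=5 t=5 v=7: → [5,10),[4,9),[3,8),[2,7),[1,6); WM=2
i=6 t=6 v=9: → [6,11),[5,10),[4,9),[3,8),[2,7); WM=3
i=7 t=4 v=6: → [4,9),[3,8),[2,7),[1,6),[0,5); WM=3
i=8 t=8 v=5: → [8,13),[7,12),[6,11),[5,10),[4,9); WM=5; [0,5) fires=31
i=9 t=8 v=7: → [8,13),[7,12),[6,11),[5,10),[4,9); WM=5
i=10 t=11 v=9: → [11,16),[10,15),[9,14),[8,13),[7,12); WM=8; [1,6) fires=30 [2,7) fires=33 [3,8) fires=33
i=11 t=17 v=6: → [17,22),[16,21),[15,20),[14,19),[13,18); WM=14; [4,9) fires=45 [5,10) fires=28 [6,11) fires=21 [7,12) fires=21 [8,13) fires=21 [9,14) fires=9
i=12 t=19 v=6: → [19,24),[18,23),[17,22),[16,21),[15,20); WM=16; [10,15) fires=9 [11,16) fires=9
i=13 t=22 v=2: → [22,27),[21,26),[20,25),[19,24),[18,23); WM=19; [13,18) fires=6 [14,19) fires=6
i=14 t=7 v=4: DROP (t<19-3); WM=19
i=15 t=23 v=6: → [23,28),[22,27),[21,26),[20,25),[19,24); WM=20; [15,20) fires=12
i=16 t=24 v=1: → [24,29),[23,28),[22,27),[21,26),[20,25); WM=21; [16,21) fires=12

[0,5)=31 [1,6)=30 [2,7)=33 [3,8)=33 [4,9)=45 [5,10)=28 [6,11)=21 [7,12)=21 [8,13)=21 [9,14)=9 [10,15)=9 [11,16)=9 [13,18)=6 [14,19)=6 [15,20)=12 [16,21)=12 [17,22)=12 [18,23)=8 [19,24)=14 [20,25)=9 [21,26)=9 [22,27)=9 [23,28)=7 [24,29)=1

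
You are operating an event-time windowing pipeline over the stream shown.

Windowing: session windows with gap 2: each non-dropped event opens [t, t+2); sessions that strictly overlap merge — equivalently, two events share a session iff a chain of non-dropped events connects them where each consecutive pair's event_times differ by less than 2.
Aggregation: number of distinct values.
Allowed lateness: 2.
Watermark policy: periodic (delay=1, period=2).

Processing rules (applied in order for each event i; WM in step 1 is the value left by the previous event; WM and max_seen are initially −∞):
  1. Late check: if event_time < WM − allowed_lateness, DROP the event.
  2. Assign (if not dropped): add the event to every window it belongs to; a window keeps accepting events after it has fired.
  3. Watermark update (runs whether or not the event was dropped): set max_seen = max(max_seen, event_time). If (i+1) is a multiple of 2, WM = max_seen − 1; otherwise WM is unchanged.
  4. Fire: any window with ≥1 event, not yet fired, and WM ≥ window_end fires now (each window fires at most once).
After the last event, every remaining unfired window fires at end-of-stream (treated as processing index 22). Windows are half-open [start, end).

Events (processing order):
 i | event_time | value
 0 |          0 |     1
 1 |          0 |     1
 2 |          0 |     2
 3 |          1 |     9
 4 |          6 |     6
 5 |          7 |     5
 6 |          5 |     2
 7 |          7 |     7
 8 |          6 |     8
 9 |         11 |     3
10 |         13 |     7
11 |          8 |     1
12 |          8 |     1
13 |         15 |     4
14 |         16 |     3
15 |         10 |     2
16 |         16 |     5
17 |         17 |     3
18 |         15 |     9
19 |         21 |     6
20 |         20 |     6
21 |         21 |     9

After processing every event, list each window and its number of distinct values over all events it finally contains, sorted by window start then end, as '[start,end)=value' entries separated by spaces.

[0,3)=3 [5,10)=6 [11,13)=1 [13,15)=1 [15,19)=4 [20,23)=2

i=0 t=0 v=1: → [0,2); WM=−∞
i=1 t=0 v=1: → [0,2); WM=-1
i=2 t=0 v=2: → [0,2); WM=-1
i=3 t=1 v=9: → [0,3); WM=0
i=4 t=6 v=6: → [6,8); WM=0
i=5 t=7 v=5: → [6,9); WM=6
i=6 t=5 v=2: → [5,9); WM=6
i=7 t=7 v=7: → [5,9); WM=6
i=8 t=6 v=8: → [5,9); WM=6
i=9 t=11 v=3: → [11,13); WM=10
i=10 t=13 v=7: → [13,15); WM=10
i=11 t=8 v=1: → [5,10); WM=12
i=12 t=8 v=1: DROP (t<12-2); WM=12
i=13 t=15 v=4: → [15,17); WM=14
i=14 t=16 v=3: → [15,18); WM=14
i=15 t=10 v=2: DROP (t<14-2); WM=15
i=16 t=16 v=5: → [15,18); WM=15
i=17 t=17 v=3: → [15,19); WM=16
i=18 t=15 v=9: → [15,19); WM=16
i=19 t=21 v=6: → [21,23); WM=20
i=20 t=20 v=6: → [20,23); WM=20
i=21 t=21 v=9: → [20,23); WM=20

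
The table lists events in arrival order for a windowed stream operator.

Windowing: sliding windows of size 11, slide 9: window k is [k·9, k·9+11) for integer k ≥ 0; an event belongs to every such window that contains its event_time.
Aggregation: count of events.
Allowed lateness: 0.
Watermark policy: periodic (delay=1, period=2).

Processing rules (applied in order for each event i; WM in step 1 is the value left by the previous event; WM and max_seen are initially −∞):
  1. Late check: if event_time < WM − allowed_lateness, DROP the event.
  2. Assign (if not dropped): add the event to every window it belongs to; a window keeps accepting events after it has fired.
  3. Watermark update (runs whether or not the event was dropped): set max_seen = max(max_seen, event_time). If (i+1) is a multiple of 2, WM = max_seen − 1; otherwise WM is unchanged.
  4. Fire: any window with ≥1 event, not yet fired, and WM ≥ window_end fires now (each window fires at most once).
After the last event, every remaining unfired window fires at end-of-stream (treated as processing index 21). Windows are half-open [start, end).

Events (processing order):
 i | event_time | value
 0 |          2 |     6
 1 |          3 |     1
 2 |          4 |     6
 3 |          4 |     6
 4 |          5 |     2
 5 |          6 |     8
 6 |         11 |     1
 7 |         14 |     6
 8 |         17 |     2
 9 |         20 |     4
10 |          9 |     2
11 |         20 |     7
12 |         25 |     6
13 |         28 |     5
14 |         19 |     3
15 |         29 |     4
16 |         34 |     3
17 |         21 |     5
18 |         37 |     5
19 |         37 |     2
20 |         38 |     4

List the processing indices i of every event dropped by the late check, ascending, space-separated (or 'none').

10 14 17

i=0 t=2 v=6: → [0,11); WM=−∞
i=1 t=3 v=1: → [0,11); WM=2
i=2 t=4 v=6: → [0,11); WM=2
i=3 t=4 v=6: → [0,11); WM=3
i=4 t=5 v=2: → [0,11); WM=3
i=5 t=6 v=8: → [0,11); WM=5
i=6 t=11 v=1: → [9,20); WM=5
i=7 t=14 v=6: → [9,20); WM=13; [0,11) fires=6
i=8 t=17 v=2: → [9,20); WM=13
i=9 t=20 v=4: → [18,29); WM=19
i=10 t=9 v=2: DROP (t<19-0); WM=19
i=11 t=20 v=7: → [18,29); WM=19
i=12 t=25 v=6: → [18,29); WM=19
i=13 t=28 v=5: → [27,38),[18,29); WM=27; [9,20) fires=3
i=14 t=19 v=3: DROP (t<27-0); WM=27
i=15 t=29 v=4: → [27,38); WM=28
i=16 t=34 v=3: → [27,38); WM=28
i=17 t=21 v=5: DROP (t<28-0); WM=33; [18,29) fires=4
i=18 t=37 v=5: → [36,47),[27,38); WM=33
i=19 t=37 v=2: → [36,47),[27,38); WM=36
i=20 t=38 v=4: → [36,47); WM=36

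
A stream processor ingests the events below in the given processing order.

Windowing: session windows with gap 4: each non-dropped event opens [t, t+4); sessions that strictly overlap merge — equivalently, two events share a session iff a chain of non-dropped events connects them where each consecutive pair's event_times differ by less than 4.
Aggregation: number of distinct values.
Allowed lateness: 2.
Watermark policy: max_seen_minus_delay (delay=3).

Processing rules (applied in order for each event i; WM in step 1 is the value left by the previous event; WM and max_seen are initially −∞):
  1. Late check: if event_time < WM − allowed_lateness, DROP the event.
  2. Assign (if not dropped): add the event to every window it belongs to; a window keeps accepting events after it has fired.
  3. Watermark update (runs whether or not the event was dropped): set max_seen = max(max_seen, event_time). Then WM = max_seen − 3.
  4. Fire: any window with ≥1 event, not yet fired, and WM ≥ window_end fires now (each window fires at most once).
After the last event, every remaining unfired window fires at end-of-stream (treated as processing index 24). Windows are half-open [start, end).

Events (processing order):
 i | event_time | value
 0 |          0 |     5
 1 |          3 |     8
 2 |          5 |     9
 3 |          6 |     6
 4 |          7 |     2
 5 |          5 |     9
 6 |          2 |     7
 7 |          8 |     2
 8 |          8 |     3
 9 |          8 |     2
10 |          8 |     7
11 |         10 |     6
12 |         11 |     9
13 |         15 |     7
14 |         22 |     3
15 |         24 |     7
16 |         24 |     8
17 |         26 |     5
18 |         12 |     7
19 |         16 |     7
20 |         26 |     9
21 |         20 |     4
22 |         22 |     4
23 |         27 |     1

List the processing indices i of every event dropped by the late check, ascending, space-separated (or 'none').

i=0 t=0 v=5: → [0,4); WM=-3
i=1 t=3 v=8: → [0,7); WM=0
i=2 t=5 v=9: → [0,9); WM=2
i=3 t=6 v=6: → [0,10); WM=3
i=4 t=7 v=2: → [0,11); WM=4
i=5 t=5 v=9: → [0,11); WM=4
i=6 t=2 v=7: → [0,11); WM=4
i=7 t=8 v=2: → [0,12); WM=5
i=8 t=8 v=3: → [0,12); WM=5
i=9 t=8 v=2: → [0,12); WM=5
i=10 t=8 v=7: → [0,12); WM=5
i=11 t=10 v=6: → [0,14); WM=7
i=12 t=11 v=9: → [0,15); WM=8
i=13 t=15 v=7: → [15,19); WM=12
i=14 t=22 v=3: → [22,26); WM=19
i=15 t=24 v=7: → [22,28); WM=21
i=16 t=24 v=8: → [22,28); WM=21
i=17 t=26 v=5: → [22,30); WM=23
i=18 t=12 v=7: DROP (t<23-2); WM=23
i=19 t=16 v=7: DROP (t<23-2); WM=23
i=20 t=26 v=9: → [22,30); WM=23
i=21 t=20 v=4: DROP (t<23-2); WM=23
i=22 t=22 v=4: → [22,30); WM=23
i=23 t=27 v=1: → [22,31); WM=24

18 19 21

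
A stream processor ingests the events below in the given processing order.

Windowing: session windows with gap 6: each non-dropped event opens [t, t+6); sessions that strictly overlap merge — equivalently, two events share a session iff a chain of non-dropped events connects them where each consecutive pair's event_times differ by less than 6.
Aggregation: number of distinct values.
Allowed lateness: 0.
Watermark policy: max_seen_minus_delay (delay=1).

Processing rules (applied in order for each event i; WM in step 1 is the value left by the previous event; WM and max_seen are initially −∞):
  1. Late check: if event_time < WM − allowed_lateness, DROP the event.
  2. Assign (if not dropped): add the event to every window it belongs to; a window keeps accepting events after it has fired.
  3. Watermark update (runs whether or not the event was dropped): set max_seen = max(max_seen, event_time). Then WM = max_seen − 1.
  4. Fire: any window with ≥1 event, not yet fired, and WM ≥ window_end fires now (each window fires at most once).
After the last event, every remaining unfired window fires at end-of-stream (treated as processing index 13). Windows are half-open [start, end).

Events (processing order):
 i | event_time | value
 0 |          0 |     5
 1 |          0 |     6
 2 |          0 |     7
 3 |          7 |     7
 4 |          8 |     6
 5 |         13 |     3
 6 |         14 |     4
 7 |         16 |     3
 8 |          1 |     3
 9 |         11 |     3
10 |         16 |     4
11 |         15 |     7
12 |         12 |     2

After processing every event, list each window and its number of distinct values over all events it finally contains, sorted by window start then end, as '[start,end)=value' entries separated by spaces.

i=0 t=0 v=5: → [0,6); WM=-1
i=1 t=0 v=6: → [0,6); WM=-1
i=2 t=0 v=7: → [0,6); WM=-1
i=3 t=7 v=7: → [7,13); WM=6
i=4 t=8 v=6: → [7,14); WM=7
i=5 t=13 v=3: → [7,19); WM=12
i=6 t=14 v=4: → [7,20); WM=13
i=7 t=16 v=3: → [7,22); WM=15
i=8 t=1 v=3: DROP (t<15-0); WM=15
i=9 t=11 v=3: DROP (t<15-0); WM=15
i=10 t=16 v=4: → [7,22); WM=15
i=11 t=15 v=7: → [7,22); WM=15
i=12 t=12 v=2: DROP (t<15-0); WM=15

[0,6)=3 [7,22)=4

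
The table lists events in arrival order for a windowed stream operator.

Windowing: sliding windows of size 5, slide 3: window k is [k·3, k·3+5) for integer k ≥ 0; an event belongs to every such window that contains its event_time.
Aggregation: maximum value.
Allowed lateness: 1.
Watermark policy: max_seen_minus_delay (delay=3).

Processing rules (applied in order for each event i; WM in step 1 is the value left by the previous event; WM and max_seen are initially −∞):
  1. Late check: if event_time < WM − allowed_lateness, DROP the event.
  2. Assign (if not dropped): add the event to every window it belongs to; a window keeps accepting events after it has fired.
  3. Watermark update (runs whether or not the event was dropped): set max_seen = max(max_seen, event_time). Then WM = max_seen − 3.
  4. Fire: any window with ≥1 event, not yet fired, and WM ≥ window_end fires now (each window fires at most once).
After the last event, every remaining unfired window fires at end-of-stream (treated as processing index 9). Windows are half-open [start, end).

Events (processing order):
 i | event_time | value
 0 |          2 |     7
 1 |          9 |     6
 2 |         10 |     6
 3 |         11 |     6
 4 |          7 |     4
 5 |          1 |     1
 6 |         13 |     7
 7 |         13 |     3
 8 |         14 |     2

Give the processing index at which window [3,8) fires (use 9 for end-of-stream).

i=0 t=2 v=7: → [0,5); WM=-1
i=1 t=9 v=6: → [9,14),[6,11); WM=6; [0,5) fires=7
i=2 t=10 v=6: → [9,14),[6,11); WM=7
i=3 t=11 v=6: → [9,14); WM=8
i=4 t=7 v=4: → [6,11),[3,8); WM=8; [3,8) fires=4
i=5 t=1 v=1: DROP (t<8-1); WM=8
i=6 t=13 v=7: → [12,17),[9,14); WM=10
i=7 t=13 v=3: → [12,17),[9,14); WM=10
i=8 t=14 v=2: → [12,17); WM=11; [6,11) fires=6

4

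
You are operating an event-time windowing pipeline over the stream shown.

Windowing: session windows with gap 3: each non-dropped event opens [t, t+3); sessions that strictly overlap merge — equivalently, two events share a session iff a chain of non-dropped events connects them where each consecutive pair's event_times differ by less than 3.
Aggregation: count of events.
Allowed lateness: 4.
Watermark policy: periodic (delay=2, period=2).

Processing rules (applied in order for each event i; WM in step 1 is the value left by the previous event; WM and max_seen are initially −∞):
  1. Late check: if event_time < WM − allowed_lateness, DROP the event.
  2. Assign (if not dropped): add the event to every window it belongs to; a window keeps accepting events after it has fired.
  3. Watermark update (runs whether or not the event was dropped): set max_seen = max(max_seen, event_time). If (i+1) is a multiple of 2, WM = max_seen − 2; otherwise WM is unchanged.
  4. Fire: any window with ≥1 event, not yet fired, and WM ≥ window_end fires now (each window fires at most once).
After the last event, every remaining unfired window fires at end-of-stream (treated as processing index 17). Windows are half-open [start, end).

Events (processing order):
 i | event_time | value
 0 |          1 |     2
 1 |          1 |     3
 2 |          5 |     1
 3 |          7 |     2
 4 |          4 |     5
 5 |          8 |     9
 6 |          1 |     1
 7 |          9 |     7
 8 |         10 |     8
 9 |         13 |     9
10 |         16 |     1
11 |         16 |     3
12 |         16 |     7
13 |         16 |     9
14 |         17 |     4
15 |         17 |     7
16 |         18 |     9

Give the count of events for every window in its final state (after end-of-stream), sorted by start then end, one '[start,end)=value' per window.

[1,4)=2 [4,13)=6 [13,16)=1 [16,21)=7

i=0 t=1 v=2: → [1,4); WM=−∞
i=1 t=1 v=3: → [1,4); WM=-1
i=2 t=5 v=1: → [5,8); WM=-1
i=3 t=7 v=2: → [5,10); WM=5
i=4 t=4 v=5: → [4,10); WM=5
i=5 t=8 v=9: → [4,11); WM=6
i=6 t=1 v=1: DROP (t<6-4); WM=6
i=7 t=9 v=7: → [4,12); WM=7
i=8 t=10 v=8: → [4,13); WM=7
i=9 t=13 v=9: → [13,16); WM=11
i=10 t=16 v=1: → [16,19); WM=11
i=11 t=16 v=3: → [16,19); WM=14
i=12 t=16 v=7: → [16,19); WM=14
i=13 t=16 v=9: → [16,19); WM=14
i=14 t=17 v=4: → [16,20); WM=14
i=15 t=17 v=7: → [16,20); WM=15
i=16 t=18 v=9: → [16,21); WM=15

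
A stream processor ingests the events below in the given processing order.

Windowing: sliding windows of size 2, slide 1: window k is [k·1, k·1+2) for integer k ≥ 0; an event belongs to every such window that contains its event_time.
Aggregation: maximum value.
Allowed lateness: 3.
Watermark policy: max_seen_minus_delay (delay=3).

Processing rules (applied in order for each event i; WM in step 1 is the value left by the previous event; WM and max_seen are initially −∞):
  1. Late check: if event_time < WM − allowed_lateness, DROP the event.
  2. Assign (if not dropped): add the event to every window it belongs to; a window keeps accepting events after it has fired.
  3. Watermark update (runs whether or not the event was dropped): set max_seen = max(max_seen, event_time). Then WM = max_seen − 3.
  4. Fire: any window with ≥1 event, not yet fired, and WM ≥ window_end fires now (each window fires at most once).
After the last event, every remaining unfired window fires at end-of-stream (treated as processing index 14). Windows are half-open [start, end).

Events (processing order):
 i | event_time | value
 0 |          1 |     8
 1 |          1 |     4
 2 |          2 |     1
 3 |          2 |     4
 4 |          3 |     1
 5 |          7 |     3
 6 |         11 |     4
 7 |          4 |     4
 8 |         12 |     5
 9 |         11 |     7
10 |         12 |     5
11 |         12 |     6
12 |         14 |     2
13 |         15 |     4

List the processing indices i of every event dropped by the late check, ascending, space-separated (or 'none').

i=0 t=1 v=8: → [1,3),[0,2); WM=-2
i=1 t=1 v=4: → [1,3),[0,2); WM=-2
i=2 t=2 v=1: → [2,4),[1,3); WM=-1
i=3 t=2 v=4: → [2,4),[1,3); WM=-1
i=4 t=3 v=1: → [3,5),[2,4); WM=0
i=5 t=7 v=3: → [7,9),[6,8); WM=4; [0,2) fires=8 [1,3) fires=8 [2,4) fires=4
i=6 t=11 v=4: → [11,13),[10,12); WM=8; [3,5) fires=1 [6,8) fires=3
i=7 t=4 v=4: DROP (t<8-3); WM=8
i=8 t=12 v=5: → [12,14),[11,13); WM=9; [7,9) fires=3
i=9 t=11 v=7: → [11,13),[10,12); WM=9
i=10 t=12 v=5: → [12,14),[11,13); WM=9
i=11 t=12 v=6: → [12,14),[11,13); WM=9
i=12 t=14 v=2: → [14,16),[13,15); WM=11
i=13 t=15 v=4: → [15,17),[14,16); WM=12; [10,12) fires=7

7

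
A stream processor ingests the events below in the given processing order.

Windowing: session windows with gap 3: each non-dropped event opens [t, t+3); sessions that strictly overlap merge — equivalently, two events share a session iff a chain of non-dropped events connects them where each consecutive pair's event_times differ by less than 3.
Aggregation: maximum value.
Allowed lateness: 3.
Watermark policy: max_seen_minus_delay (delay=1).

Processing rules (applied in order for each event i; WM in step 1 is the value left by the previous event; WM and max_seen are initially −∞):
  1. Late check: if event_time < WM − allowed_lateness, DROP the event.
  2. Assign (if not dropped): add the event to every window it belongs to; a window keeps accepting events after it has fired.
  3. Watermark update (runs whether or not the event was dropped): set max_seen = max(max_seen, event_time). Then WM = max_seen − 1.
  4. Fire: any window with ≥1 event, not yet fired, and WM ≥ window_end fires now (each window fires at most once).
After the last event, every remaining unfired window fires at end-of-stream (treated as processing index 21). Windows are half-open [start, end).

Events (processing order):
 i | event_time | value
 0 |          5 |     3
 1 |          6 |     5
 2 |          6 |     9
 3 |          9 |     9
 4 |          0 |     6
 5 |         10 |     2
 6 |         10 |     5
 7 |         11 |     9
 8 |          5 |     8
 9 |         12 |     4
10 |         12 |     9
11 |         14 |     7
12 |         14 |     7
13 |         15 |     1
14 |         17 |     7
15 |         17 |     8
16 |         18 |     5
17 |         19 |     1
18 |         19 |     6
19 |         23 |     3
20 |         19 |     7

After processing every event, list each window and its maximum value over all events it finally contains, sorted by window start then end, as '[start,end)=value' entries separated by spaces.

[5,9)=9 [9,22)=9 [23,26)=3

i=0 t=5 v=3: → [5,8); WM=4
i=1 t=6 v=5: → [5,9); WM=5
i=2 t=6 v=9: → [5,9); WM=5
i=3 t=9 v=9: → [9,12); WM=8
i=4 t=0 v=6: DROP (t<8-3); WM=8
i=5 t=10 v=2: → [9,13); WM=9
i=6 t=10 v=5: → [9,13); WM=9
i=7 t=11 v=9: → [9,14); WM=10
i=8 t=5 v=8: DROP (t<10-3); WM=10
i=9 t=12 v=4: → [9,15); WM=11
i=10 t=12 v=9: → [9,15); WM=11
i=11 t=14 v=7: → [9,17); WM=13
i=12 t=14 v=7: → [9,17); WM=13
i=13 t=15 v=1: → [9,18); WM=14
i=14 t=17 v=7: → [9,20); WM=16
i=15 t=17 v=8: → [9,20); WM=16
i=16 t=18 v=5: → [9,21); WM=17
i=17 t=19 v=1: → [9,22); WM=18
i=18 t=19 v=6: → [9,22); WM=18
i=19 t=23 v=3: → [23,26); WM=22
i=20 t=19 v=7: → [9,22); WM=22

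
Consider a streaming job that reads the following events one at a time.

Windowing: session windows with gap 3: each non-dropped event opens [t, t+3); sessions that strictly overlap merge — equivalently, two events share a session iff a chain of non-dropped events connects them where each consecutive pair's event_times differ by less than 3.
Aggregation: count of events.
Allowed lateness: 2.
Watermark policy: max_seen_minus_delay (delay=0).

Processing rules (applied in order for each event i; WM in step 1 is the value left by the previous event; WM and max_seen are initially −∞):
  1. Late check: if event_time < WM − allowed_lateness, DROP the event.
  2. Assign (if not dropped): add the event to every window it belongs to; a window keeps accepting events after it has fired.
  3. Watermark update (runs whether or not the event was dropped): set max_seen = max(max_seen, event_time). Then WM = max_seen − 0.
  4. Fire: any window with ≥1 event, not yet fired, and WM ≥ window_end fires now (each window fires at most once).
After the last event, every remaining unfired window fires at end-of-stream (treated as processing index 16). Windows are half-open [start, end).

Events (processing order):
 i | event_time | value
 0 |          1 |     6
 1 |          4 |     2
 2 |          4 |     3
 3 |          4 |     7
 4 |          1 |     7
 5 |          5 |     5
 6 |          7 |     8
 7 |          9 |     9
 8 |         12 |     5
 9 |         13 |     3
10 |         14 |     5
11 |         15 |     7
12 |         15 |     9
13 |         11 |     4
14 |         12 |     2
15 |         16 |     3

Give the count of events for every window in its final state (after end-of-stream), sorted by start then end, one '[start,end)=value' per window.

[1,4)=1 [4,12)=6 [12,19)=6

i=0 t=1 v=6: → [1,4); WM=1
i=1 t=4 v=2: → [4,7); WM=4
i=2 t=4 v=3: → [4,7); WM=4
i=3 t=4 v=7: → [4,7); WM=4
i=4 t=1 v=7: DROP (t<4-2); WM=4
i=5 t=5 v=5: → [4,8); WM=5
i=6 t=7 v=8: → [4,10); WM=7
i=7 t=9 v=9: → [4,12); WM=9
i=8 t=12 v=5: → [12,15); WM=12
i=9 t=13 v=3: → [12,16); WM=13
i=10 t=14 v=5: → [12,17); WM=14
i=11 t=15 v=7: → [12,18); WM=15
i=12 t=15 v=9: → [12,18); WM=15
i=13 t=11 v=4: DROP (t<15-2); WM=15
i=14 t=12 v=2: DROP (t<15-2); WM=15
i=15 t=16 v=3: → [12,19); WM=16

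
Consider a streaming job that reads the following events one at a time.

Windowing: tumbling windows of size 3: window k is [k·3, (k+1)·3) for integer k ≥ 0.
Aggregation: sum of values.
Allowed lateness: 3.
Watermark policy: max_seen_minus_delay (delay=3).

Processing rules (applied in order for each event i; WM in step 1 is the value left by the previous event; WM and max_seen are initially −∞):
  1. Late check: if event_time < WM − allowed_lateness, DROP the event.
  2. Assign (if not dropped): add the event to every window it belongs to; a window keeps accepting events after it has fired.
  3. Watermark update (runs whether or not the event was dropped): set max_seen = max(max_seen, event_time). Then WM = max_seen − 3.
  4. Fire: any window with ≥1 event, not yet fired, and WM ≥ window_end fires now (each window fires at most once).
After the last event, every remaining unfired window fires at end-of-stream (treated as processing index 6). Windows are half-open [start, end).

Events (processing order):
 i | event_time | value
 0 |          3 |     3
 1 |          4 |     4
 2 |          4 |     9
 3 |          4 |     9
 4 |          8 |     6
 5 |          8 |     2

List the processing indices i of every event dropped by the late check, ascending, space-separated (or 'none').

i=0 t=3 v=3: → [3,6); WM=0
i=1 t=4 v=4: → [3,6); WM=1
i=2 t=4 v=9: → [3,6); WM=1
i=3 t=4 v=9: → [3,6); WM=1
i=4 t=8 v=6: → [6,9); WM=5
i=5 t=8 v=2: → [6,9); WM=5

none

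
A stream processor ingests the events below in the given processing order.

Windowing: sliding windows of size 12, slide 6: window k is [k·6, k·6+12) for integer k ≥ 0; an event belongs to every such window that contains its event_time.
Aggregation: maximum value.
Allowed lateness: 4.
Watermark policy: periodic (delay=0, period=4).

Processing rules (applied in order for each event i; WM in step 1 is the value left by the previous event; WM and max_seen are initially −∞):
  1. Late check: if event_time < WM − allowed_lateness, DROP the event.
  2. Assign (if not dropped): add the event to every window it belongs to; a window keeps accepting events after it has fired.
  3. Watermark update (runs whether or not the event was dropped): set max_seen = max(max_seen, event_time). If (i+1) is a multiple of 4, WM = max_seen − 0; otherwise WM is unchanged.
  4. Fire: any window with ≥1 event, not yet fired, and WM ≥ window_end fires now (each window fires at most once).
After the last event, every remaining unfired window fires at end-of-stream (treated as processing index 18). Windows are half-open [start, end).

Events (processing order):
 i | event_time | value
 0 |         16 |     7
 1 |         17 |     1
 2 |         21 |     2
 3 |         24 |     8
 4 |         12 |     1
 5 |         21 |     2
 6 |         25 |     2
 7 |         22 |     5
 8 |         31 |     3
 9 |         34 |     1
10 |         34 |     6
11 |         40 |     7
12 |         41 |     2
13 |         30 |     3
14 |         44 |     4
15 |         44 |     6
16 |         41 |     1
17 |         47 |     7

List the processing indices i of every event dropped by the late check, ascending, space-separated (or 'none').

i=0 t=16 v=7: → [12,24),[6,18); WM=−∞
i=1 t=17 v=1: → [12,24),[6,18); WM=−∞
i=2 t=21 v=2: → [18,30),[12,24); WM=−∞
i=3 t=24 v=8: → [24,36),[18,30); WM=24; [6,18) fires=7 [12,24) fires=7
i=4 t=12 v=1: DROP (t<24-4); WM=24
i=5 t=21 v=2: → [18,30),[12,24); WM=24
i=6 t=25 v=2: → [24,36),[18,30); WM=24
i=7 t=22 v=5: → [18,30),[12,24); WM=25
i=8 t=31 v=3: → [30,42),[24,36); WM=25
i=9 t=34 v=1: → [30,42),[24,36); WM=25
i=10 t=34 v=6: → [30,42),[24,36); WM=25
i=11 t=40 v=7: → [36,48),[30,42); WM=40; [18,30) fires=8 [24,36) fires=8
i=12 t=41 v=2: → [36,48),[30,42); WM=40
i=13 t=30 v=3: DROP (t<40-4); WM=40
i=14 t=44 v=4: → [42,54),[36,48); WM=40
i=15 t=44 v=6: → [42,54),[36,48); WM=44; [30,42) fires=7
i=16 t=41 v=1: → [36,48),[30,42); WM=44
i=17 t=47 v=7: → [42,54),[36,48); WM=44

4 13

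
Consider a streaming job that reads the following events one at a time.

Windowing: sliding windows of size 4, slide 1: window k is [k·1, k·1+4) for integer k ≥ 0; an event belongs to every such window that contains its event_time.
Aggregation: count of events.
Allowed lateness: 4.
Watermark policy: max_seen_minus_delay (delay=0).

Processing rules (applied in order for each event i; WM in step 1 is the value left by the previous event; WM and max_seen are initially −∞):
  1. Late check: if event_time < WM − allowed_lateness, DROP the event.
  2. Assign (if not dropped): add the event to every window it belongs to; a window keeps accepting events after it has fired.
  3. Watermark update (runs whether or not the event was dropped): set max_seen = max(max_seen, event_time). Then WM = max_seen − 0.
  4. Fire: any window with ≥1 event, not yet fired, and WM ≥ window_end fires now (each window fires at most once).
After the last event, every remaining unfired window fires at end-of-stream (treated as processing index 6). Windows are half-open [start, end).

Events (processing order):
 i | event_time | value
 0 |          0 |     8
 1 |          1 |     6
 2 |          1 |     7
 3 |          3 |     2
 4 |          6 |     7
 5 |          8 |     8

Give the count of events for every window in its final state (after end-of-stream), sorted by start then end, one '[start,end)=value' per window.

i=0 t=0 v=8: → [0,4); WM=0
i=1 t=1 v=6: → [1,5),[0,4); WM=1
i=2 t=1 v=7: → [1,5),[0,4); WM=1
i=3 t=3 v=2: → [3,7),[2,6),[1,5),[0,4); WM=3
i=4 t=6 v=7: → [6,10),[5,9),[4,8),[3,7); WM=6; [0,4) fires=4 [1,5) fires=3 [2,6) fires=1
i=5 t=8 v=8: → [8,12),[7,11),[6,10),[5,9); WM=8; [3,7) fires=2 [4,8) fires=1

[0,4)=4 [1,5)=3 [2,6)=1 [3,7)=2 [4,8)=1 [5,9)=2 [6,10)=2 [7,11)=1 [8,12)=1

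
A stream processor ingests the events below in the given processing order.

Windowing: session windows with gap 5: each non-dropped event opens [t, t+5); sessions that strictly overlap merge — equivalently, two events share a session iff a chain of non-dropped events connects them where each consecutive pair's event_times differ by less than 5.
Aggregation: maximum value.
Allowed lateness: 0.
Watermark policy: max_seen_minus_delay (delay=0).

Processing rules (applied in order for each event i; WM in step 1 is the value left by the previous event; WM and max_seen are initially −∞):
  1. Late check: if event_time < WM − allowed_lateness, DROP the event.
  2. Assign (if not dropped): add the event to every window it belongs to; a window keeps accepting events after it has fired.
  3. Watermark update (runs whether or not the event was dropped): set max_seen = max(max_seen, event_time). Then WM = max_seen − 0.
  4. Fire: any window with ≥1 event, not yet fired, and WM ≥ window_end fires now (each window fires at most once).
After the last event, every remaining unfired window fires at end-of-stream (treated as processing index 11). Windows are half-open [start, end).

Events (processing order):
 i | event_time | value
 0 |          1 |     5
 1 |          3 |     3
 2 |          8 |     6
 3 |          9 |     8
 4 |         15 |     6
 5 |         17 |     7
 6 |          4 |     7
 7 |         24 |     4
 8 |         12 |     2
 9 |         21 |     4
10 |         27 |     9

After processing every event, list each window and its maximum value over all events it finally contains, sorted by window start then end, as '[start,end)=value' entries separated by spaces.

[1,8)=5 [8,14)=8 [15,22)=7 [24,32)=9

i=0 t=1 v=5: → [1,6); WM=1
i=1 t=3 v=3: → [1,8); WM=3
i=2 t=8 v=6: → [8,13); WM=8
i=3 t=9 v=8: → [8,14); WM=9
i=4 t=15 v=6: → [15,20); WM=15
i=5 t=17 v=7: → [15,22); WM=17
i=6 t=4 v=7: DROP (t<17-0); WM=17
i=7 t=24 v=4: → [24,29); WM=24
i=8 t=12 v=2: DROP (t<24-0); WM=24
i=9 t=21 v=4: DROP (t<24-0); WM=24
i=10 t=27 v=9: → [24,32); WM=27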